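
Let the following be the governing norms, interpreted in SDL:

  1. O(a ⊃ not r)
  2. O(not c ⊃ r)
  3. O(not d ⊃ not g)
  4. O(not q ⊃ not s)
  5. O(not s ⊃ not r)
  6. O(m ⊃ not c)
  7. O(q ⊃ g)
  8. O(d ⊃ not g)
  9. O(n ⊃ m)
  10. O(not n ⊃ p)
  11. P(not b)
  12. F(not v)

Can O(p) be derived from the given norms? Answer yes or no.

Yes

By case analysis on d: premise 8 gives O(d ⊃ not g) and premise 3 gives O(not d ⊃ not g), so O(not g) either way.
Premise 7 is O(q ⊃ g); contrapositively O(not g ⊃ not q). Since O(not g) holds, K gives O(not q).
From O(not q) and premise 4, O(not q ⊃ not s), we obtain O(not s).
Applying K to premise 5 (O(not s ⊃ not r)) and O(not s) yields O(not r).
Premise 2, O(not c ⊃ r), contraposes to O(not r ⊃ c); with O(not r) we get O(c).
Premise 6, O(m ⊃ not c), contraposes to O(c ⊃ not m); with O(c) we get O(not m).
The contrapositive of premise 9 (O(n ⊃ m)) is O(not m ⊃ not n), and O(not m) is already established, so O(not n).
From O(not n) and premise 10, O(not n ⊃ p), we obtain O(p).
Premises 1, 11, 12 do not contribute to this derivation.
So O(p) follows.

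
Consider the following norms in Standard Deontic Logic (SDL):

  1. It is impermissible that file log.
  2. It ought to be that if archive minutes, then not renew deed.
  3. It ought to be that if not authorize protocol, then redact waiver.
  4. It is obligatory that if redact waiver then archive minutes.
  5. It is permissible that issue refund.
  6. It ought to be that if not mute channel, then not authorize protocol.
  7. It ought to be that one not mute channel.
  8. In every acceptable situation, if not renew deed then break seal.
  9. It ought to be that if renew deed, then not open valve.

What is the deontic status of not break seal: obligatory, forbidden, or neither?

Forbidden

From premise 7 we have O(¬mute_channel).
Premise 6 is O(¬mute_channel → ¬authorize_protocol); since O(¬mute_channel), deontic closure gives O(¬authorize_protocol).
From O(¬authorize_protocol) and premise 3, O(¬authorize_protocol → redact_waiver), we obtain O(redact_waiver).
Premise 4 is O(redact_waiver → archive_minutes); since O(redact_waiver), deontic closure gives O(archive_minutes).
Premise 2 is O(archive_minutes → ¬renew_deed); since O(archive_minutes), deontic closure gives O(¬renew_deed).
From O(¬renew_deed) and premise 8, O(¬renew_deed → break_seal), we obtain O(break_seal).
Premises 1, 5, 9 do not contribute to this derivation.
Thus O(break_seal), which is F(¬break_seal): ¬break_seal is forbidden.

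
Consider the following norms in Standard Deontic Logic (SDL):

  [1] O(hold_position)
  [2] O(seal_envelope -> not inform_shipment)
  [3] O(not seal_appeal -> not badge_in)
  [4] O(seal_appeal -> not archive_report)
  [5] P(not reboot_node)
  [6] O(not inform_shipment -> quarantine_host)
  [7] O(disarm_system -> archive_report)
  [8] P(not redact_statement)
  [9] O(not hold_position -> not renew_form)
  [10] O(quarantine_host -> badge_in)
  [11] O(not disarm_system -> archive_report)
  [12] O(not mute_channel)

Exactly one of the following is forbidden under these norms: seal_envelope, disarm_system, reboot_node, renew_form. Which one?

Premises 7 and 11 cover both cases: O(disarm_system -> archive_report) and O(not disarm_system -> archive_report). Since disarm_system ∨ not disarm_system is a tautology, O(archive_report) follows.
Premise 4, O(seal_appeal -> not archive_report), contraposes to O(archive_report -> not seal_appeal); with O(archive_report) we get O(not seal_appeal).
From O(not seal_appeal) and premise 3, O(not seal_appeal -> not badge_in), we obtain O(not badge_in).
The contrapositive of premise 10 (O(quarantine_host -> badge_in)) is O(not badge_in -> not quarantine_host), and O(not badge_in) is already established, so O(not quarantine_host).
Premise 6 is O(not inform_shipment -> quarantine_host); contrapositively O(not quarantine_host -> inform_shipment). Since O(not quarantine_host) holds, K gives O(inform_shipment).
Premise 2 is O(seal_envelope -> not inform_shipment); contrapositively O(inform_shipment -> not seal_envelope). Since O(inform_shipment) holds, K gives O(not seal_envelope).
So O(not seal_envelope) holds, i.e. seal_envelope is forbidden. None of the other listed options is forbidden under the premises.

seal_envelope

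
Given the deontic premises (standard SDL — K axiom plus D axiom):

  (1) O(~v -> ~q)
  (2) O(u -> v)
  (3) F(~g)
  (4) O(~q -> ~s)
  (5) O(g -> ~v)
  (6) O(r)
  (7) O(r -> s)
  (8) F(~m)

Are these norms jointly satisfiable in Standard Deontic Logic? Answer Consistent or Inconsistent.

From premise 6 we have O(r).
Premise 7 is O(r -> s); since O(r), deontic closure gives O(s).
Premise 4, O(~q -> ~s), contraposes to O(s -> q); with O(s) we get O(q).
The contrapositive of premise 1 (O(~v -> ~q)) is O(q -> v), and O(q) is already established, so O(v).
Premise 5 is O(g -> ~v); contrapositively O(v -> ~g). Since O(v) holds, K gives O(~g).
Yet premise 3 is F(~g), i.e. O(g).
We now have both O(~g) and O(g) — g is simultaneously obligatory and forbidden, violating the D-axiom.

Inconsistent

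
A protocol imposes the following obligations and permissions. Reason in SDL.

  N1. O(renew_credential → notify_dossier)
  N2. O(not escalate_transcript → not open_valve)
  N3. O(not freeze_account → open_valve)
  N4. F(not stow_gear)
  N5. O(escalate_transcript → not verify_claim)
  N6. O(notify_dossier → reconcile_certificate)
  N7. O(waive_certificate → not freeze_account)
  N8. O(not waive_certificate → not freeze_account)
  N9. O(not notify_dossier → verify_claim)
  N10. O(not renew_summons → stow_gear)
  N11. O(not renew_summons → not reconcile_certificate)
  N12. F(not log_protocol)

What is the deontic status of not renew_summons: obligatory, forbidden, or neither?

Forbidden

Premises 7 and 8 cover both cases: O(waive_certificate → not freeze_account) and O(not waive_certificate → not freeze_account). Since waive_certificate ∨ not waive_certificate is a tautology, O(not freeze_account) follows.
Premise 3 is O(not freeze_account → open_valve); since O(not freeze_account), deontic closure gives O(open_valve).
Premise 2, O(not escalate_transcript → not open_valve), contraposes to O(open_valve → escalate_transcript); with O(open_valve) we get O(escalate_transcript).
Applying K to premise 5 (O(escalate_transcript → not verify_claim)) and O(escalate_transcript) yields O(not verify_claim).
The contrapositive of premise 9 (O(not notify_dossier → verify_claim)) is O(not verify_claim → notify_dossier), and O(not verify_claim) is already established, so O(notify_dossier).
Applying K to premise 6 (O(notify_dossier → reconcile_certificate)) and O(notify_dossier) yields O(reconcile_certificate).
The contrapositive of premise 11 (O(not renew_summons → not reconcile_certificate)) is O(reconcile_certificate → renew_summons), and O(reconcile_certificate) is already established, so O(renew_summons).
Premises 1, 4, 10, 12 do not contribute to this derivation.
Thus O(renew_summons), which is F(not renew_summons): not renew_summons is forbidden.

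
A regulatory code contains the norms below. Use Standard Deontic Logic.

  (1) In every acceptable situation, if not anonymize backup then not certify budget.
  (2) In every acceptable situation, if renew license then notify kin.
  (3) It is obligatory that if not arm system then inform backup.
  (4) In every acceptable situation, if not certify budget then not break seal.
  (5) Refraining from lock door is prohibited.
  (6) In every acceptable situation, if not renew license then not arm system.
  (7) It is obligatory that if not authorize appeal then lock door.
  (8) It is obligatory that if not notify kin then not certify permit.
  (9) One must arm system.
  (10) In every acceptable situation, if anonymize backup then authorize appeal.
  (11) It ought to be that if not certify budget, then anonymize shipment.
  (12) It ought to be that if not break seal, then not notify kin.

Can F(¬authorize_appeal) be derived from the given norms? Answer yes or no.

Yes

Premise 9 gives O(arm_system).
The contrapositive of premise 6 (O(¬renew_license → ¬arm_system)) is O(arm_system → renew_license), and O(arm_system) is already established, so O(renew_license).
With premise 2, O(renew_license → notify_kin), the K-axiom yields O(notify_kin).
The contrapositive of premise 12 (O(¬break_seal → ¬notify_kin)) is O(notify_kin → break_seal), and O(notify_kin) is already established, so O(break_seal).
The contrapositive of premise 4 (O(¬certify_budget → ¬break_seal)) is O(break_seal → certify_budget), and O(break_seal) is already established, so O(certify_budget).
The contrapositive of premise 1 (O(¬anonymize_backup → ¬certify_budget)) is O(certify_budget → anonymize_backup), and O(certify_budget) is already established, so O(anonymize_backup).
From O(anonymize_backup) and premise 10, O(anonymize_backup → authorize_appeal), we obtain O(authorize_appeal).
Premises 3, 5, 7, 8, 11 do not contribute to this derivation.
So O(authorize_appeal) holds, i.e. F(¬authorize_appeal). The claim follows.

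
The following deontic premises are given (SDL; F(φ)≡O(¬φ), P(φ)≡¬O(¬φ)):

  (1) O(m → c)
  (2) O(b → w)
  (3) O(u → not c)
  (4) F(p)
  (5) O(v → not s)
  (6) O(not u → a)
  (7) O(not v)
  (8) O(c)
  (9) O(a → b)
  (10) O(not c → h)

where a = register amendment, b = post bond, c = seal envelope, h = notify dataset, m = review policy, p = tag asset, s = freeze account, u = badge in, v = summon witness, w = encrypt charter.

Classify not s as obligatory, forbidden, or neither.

Neither

Premise 5 is O(v → not s), but O(v) is not derivable from the premises, so it does not yield O(not s).
No premise or chain of K-axiom applications forces O(not s), and none forces O(s). So not s is neither obligatory nor forbidden under these norms.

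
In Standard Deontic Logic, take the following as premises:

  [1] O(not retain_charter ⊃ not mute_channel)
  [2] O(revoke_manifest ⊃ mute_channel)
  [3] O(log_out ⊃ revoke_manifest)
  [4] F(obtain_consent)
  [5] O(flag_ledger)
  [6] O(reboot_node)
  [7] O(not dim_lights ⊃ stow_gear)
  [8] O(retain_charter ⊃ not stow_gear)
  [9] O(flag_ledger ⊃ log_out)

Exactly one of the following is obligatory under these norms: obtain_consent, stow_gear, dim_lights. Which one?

Premise 5 gives O(flag_ledger).
Applying K to premise 9 (O(flag_ledger ⊃ log_out)) and O(flag_ledger) yields O(log_out).
With premise 3, O(log_out ⊃ revoke_manifest), the K-axiom yields O(revoke_manifest).
From O(revoke_manifest) and premise 2, O(revoke_manifest ⊃ mute_channel), we obtain O(mute_channel).
The contrapositive of premise 1 (O(not retain_charter ⊃ not mute_channel)) is O(mute_channel ⊃ retain_charter), and O(mute_channel) is already established, so O(retain_charter).
Applying K to premise 8 (O(retain_charter ⊃ not stow_gear)) and O(retain_charter) yields O(not stow_gear).
Premise 7 is O(not dim_lights ⊃ stow_gear); contrapositively O(not stow_gear ⊃ dim_lights). Since O(not stow_gear) holds, K gives O(dim_lights).
So O(dim_lights) holds — dim_lights is obligatory. None of the other listed options is made obligatory by any chain of premises.

dim_lights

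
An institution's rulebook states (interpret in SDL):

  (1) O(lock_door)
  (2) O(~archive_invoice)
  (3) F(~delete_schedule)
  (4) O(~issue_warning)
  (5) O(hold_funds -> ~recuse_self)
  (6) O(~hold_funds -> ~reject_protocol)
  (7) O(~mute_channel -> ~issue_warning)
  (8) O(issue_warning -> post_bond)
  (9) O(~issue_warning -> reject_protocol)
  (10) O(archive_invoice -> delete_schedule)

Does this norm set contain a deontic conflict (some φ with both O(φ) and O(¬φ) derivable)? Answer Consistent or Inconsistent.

Premise 10 is O(archive_invoice -> delete_schedule); even if O(delete_schedule) held, inferring O(archive_invoice) would be affirming the consequent — invalid.
So O(archive_invoice) is not derivable, and the apparent clash with O(~archive_invoice) does not arise.
A world satisfying every obligation exists (e.g. archive_invoice=false, delete_schedule=true, hold_funds=true, issue_warning=false, lock_door=true, mute_channel=false, post_bond=false, recuse_self=false, reject_protocol=true); no atom is both obligatory and forbidden, so the set is consistent.

Consistent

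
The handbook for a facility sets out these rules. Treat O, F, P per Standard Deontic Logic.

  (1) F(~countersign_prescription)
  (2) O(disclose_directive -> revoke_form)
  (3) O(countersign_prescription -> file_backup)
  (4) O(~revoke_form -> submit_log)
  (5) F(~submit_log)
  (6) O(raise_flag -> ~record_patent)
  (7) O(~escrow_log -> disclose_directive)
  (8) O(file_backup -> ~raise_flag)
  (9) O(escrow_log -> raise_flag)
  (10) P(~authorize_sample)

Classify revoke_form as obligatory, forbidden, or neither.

Premise 1, F(~countersign_prescription), is equivalent to O(countersign_prescription).
Premise 3 is O(countersign_prescription -> file_backup); since O(countersign_prescription), deontic closure gives O(file_backup).
From O(file_backup) and premise 8, O(file_backup -> ~raise_flag), we obtain O(~raise_flag).
Premise 9, O(escrow_log -> raise_flag), contraposes to O(~raise_flag -> ~escrow_log); with O(~raise_flag) we get O(~escrow_log).
Applying K to premise 7 (O(~escrow_log -> disclose_directive)) and O(~escrow_log) yields O(disclose_directive).
Applying K to premise 2 (O(disclose_directive -> revoke_form)) and O(disclose_directive) yields O(revoke_form).
Premises 4, 5, 6, 10 do not contribute to this derivation.
Hence revoke_form is obligatory.

Obligatory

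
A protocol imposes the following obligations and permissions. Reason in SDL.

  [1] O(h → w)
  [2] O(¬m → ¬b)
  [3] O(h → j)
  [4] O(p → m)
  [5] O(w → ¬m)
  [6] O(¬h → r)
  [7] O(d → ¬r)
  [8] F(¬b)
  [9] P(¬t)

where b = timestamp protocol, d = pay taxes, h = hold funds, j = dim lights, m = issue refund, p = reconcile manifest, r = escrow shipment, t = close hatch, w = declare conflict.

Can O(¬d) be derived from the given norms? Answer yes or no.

Yes

Premise 8, F(¬b), is equivalent to O(b).
Premise 2 is O(¬m → ¬b); contrapositively O(b → m). Since O(b) holds, K gives O(m).
The contrapositive of premise 5 (O(w → ¬m)) is O(m → ¬w), and O(m) is already established, so O(¬w).
The contrapositive of premise 1 (O(h → w)) is O(¬w → ¬h), and O(¬w) is already established, so O(¬h).
With premise 6, O(¬h → r), the K-axiom yields O(r).
Premise 7, O(d → ¬r), contraposes to O(r → ¬d); with O(r) we get O(¬d).
Premises 3, 4, 9 do not contribute to this derivation.
So O(¬d) follows.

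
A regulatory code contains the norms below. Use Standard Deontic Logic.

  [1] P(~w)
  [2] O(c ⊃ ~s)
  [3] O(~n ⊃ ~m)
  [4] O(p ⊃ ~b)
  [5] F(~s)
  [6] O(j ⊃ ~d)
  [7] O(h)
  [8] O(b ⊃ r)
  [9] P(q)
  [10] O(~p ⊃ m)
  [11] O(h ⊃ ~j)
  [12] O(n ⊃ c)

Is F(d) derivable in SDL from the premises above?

No

Premise 6 is O(j ⊃ ~d), but O(j) is not derivable from the premises, so it does not yield O(~d).
No other premise forces O(~d). An ideal world satisfying every premise can still have d true, so F(d) is not derivable.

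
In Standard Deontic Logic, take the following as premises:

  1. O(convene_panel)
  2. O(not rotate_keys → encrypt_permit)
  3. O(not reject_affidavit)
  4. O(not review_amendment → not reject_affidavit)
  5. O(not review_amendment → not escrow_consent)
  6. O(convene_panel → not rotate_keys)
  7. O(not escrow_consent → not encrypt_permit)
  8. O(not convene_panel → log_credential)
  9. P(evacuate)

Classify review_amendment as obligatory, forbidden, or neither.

Premise 1 gives O(convene_panel).
Premise 6 is O(convene_panel → not rotate_keys); since O(convene_panel), deontic closure gives O(not rotate_keys).
Premise 2 is O(not rotate_keys → encrypt_permit); since O(not rotate_keys), deontic closure gives O(encrypt_permit).
The contrapositive of premise 7 (O(not escrow_consent → not encrypt_permit)) is O(encrypt_permit → escrow_consent), and O(encrypt_permit) is already established, so O(escrow_consent).
The contrapositive of premise 5 (O(not review_amendment → not escrow_consent)) is O(escrow_consent → review_amendment), and O(escrow_consent) is already established, so O(review_amendment).
Premises 3, 4, 8, 9 do not contribute to this derivation.
Hence review_amendment is obligatory.

Obligatory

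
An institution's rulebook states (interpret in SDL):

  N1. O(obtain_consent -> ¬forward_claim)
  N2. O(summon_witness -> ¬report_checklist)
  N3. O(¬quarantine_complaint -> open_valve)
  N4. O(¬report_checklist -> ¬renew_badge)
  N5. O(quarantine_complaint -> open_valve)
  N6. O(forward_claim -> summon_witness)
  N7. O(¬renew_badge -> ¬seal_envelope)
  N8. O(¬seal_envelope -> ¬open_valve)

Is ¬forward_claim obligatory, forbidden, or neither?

Obligatory

By case analysis on ¬quarantine_complaint: premise 3 gives O(¬quarantine_complaint -> open_valve) and premise 5 gives O(quarantine_complaint -> open_valve), so O(open_valve) either way.
Premise 8 is O(¬seal_envelope -> ¬open_valve); contrapositively O(open_valve -> seal_envelope). Since O(open_valve) holds, K gives O(seal_envelope).
Premise 7 is O(¬renew_badge -> ¬seal_envelope); contrapositively O(seal_envelope -> renew_badge). Since O(seal_envelope) holds, K gives O(renew_badge).
Premise 4 is O(¬report_checklist -> ¬renew_badge); contrapositively O(renew_badge -> report_checklist). Since O(renew_badge) holds, K gives O(report_checklist).
Premise 2 is O(summon_witness -> ¬report_checklist); contrapositively O(report_checklist -> ¬summon_witness). Since O(report_checklist) holds, K gives O(¬summon_witness).
Premise 6 is O(forward_claim -> summon_witness); contrapositively O(¬summon_witness -> ¬forward_claim). Since O(¬summon_witness) holds, K gives O(¬forward_claim).
Premise 1 does not contribute to this derivation.
Hence ¬forward_claim is obligatory.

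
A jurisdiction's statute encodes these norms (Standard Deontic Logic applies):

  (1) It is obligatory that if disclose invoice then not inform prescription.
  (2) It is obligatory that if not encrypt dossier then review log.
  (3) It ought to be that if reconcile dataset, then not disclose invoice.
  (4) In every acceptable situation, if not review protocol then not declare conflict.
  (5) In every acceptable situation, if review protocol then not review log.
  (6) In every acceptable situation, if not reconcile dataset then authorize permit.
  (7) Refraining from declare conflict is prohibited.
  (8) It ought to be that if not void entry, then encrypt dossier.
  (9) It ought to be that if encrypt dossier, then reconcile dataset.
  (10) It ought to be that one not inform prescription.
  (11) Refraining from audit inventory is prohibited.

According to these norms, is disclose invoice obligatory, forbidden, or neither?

Forbidden

Premise 7 is F(¬declare_conflict), i.e. O(declare_conflict).
Premise 4, O(¬review_protocol → ¬declare_conflict), contraposes to O(declare_conflict → review_protocol); with O(declare_conflict) we get O(review_protocol).
Premise 5 is O(review_protocol → ¬review_log); since O(review_protocol), deontic closure gives O(¬review_log).
Premise 2, O(¬encrypt_dossier → review_log), contraposes to O(¬review_log → encrypt_dossier); with O(¬review_log) we get O(encrypt_dossier).
Applying K to premise 9 (O(encrypt_dossier → reconcile_dataset)) and O(encrypt_dossier) yields O(reconcile_dataset).
With premise 3, O(reconcile_dataset → ¬disclose_invoice), the K-axiom yields O(¬disclose_invoice).
Premises 1, 6, 8, 10, 11 do not contribute to this derivation.
Thus O(¬disclose_invoice), which is F(disclose_invoice): disclose_invoice is forbidden.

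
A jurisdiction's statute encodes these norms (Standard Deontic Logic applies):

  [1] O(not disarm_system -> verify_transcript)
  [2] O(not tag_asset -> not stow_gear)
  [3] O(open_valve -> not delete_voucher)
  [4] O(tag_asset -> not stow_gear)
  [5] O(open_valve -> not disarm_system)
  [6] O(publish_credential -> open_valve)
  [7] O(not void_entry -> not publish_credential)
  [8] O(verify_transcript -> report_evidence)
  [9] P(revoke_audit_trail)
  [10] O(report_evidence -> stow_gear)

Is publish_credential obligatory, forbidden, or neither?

Forbidden

Premises 2 and 4 cover both cases: O(not tag_asset -> not stow_gear) and O(tag_asset -> not stow_gear). Since not tag_asset ∨ tag_asset is a tautology, O(not stow_gear) follows.
Premise 10, O(report_evidence -> stow_gear), contraposes to O(not stow_gear -> not report_evidence); with O(not stow_gear) we get O(not report_evidence).
The contrapositive of premise 8 (O(verify_transcript -> report_evidence)) is O(not report_evidence -> not verify_transcript), and O(not report_evidence) is already established, so O(not verify_transcript).
Premise 1 is O(not disarm_system -> verify_transcript); contrapositively O(not verify_transcript -> disarm_system). Since O(not verify_transcript) holds, K gives O(disarm_system).
Premise 5, O(open_valve -> not disarm_system), contraposes to O(disarm_system -> not open_valve); with O(disarm_system) we get O(not open_valve).
Premise 6, O(publish_credential -> open_valve), contraposes to O(not open_valve -> not publish_credential); with O(not open_valve) we get O(not publish_credential).
Premises 3, 7, 9 do not contribute to this derivation.
Thus O(not publish_credential), which is F(publish_credential): publish_credential is forbidden.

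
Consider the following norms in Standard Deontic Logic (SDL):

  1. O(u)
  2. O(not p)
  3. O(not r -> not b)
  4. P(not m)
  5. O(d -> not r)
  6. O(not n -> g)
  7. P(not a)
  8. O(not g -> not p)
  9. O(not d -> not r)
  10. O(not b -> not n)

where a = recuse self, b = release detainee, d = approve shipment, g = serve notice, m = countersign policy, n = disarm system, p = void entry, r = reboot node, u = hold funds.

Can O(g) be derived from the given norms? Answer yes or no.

Yes

By case analysis on d: premise 5 gives O(d -> not r) and premise 9 gives O(not d -> not r), so O(not r) either way.
With premise 3, O(not r -> not b), the K-axiom yields O(not b).
Premise 10 is O(not b -> not n); since O(not b), deontic closure gives O(not n).
Premise 6 is O(not n -> g); since O(not n), deontic closure gives O(g).
Premises 1, 2, 4, 7, 8 do not contribute to this derivation.
So O(g) follows.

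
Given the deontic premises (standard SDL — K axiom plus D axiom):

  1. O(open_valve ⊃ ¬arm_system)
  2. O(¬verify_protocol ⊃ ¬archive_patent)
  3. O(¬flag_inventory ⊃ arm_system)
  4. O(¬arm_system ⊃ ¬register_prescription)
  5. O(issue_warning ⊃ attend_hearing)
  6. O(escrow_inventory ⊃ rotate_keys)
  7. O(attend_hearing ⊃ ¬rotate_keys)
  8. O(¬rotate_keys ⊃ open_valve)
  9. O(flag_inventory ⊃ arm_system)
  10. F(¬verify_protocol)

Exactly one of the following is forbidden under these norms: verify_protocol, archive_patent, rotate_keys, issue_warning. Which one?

By case analysis on flag_inventory: premise 9 gives O(flag_inventory ⊃ arm_system) and premise 3 gives O(¬flag_inventory ⊃ arm_system), so O(arm_system) either way.
Premise 1, O(open_valve ⊃ ¬arm_system), contraposes to O(arm_system ⊃ ¬open_valve); with O(arm_system) we get O(¬open_valve).
Premise 8, O(¬rotate_keys ⊃ open_valve), contraposes to O(¬open_valve ⊃ rotate_keys); with O(¬open_valve) we get O(rotate_keys).
The contrapositive of premise 7 (O(attend_hearing ⊃ ¬rotate_keys)) is O(rotate_keys ⊃ ¬attend_hearing), and O(rotate_keys) is already established, so O(¬attend_hearing).
Premise 5, O(issue_warning ⊃ attend_hearing), contraposes to O(¬attend_hearing ⊃ ¬issue_warning); with O(¬attend_hearing) we get O(¬issue_warning).
So O(¬issue_warning) holds, i.e. issue_warning is forbidden. None of the other listed options is forbidden under the premises.

issue_warning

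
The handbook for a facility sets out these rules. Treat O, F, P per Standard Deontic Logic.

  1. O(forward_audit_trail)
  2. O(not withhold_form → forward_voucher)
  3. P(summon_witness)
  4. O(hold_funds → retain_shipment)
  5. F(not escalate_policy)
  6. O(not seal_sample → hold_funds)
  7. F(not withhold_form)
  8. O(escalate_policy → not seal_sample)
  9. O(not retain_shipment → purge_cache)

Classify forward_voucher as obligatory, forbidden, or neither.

Premise 2 is O(not withhold_form → forward_voucher), but O(not withhold_form) is not derivable from the premises, so it does not yield O(forward_voucher).
No premise or chain of K-axiom applications forces O(forward_voucher), and none forces O(not forward_voucher). So forward_voucher is neither obligatory nor forbidden under these norms.

Neither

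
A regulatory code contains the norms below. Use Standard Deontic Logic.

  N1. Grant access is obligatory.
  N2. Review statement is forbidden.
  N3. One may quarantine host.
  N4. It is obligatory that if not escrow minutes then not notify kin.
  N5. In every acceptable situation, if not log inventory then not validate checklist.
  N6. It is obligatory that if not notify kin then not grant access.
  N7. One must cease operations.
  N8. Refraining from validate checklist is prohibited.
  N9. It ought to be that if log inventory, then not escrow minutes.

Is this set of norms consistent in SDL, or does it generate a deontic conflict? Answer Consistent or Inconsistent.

Premise 1 states O(grant_access) outright.
The contrapositive of premise 6 (O(¬notify_kin → ¬grant_access)) is O(grant_access → notify_kin), and O(grant_access) is already established, so O(notify_kin).
The contrapositive of premise 4 (O(¬escrow_minutes → ¬notify_kin)) is O(notify_kin → escrow_minutes), and O(notify_kin) is already established, so O(escrow_minutes).
Premise 9 is O(log_inventory → ¬escrow_minutes); contrapositively O(escrow_minutes → ¬log_inventory). Since O(escrow_minutes) holds, K gives O(¬log_inventory).
With premise 5, O(¬log_inventory → ¬validate_checklist), the K-axiom yields O(¬validate_checklist).
However, F(¬validate_checklist) at premise 8 amounts to O(validate_checklist).
We now have both O(¬validate_checklist) and O(validate_checklist) — validate_checklist is simultaneously obligatory and forbidden, violating the D-axiom.

Inconsistent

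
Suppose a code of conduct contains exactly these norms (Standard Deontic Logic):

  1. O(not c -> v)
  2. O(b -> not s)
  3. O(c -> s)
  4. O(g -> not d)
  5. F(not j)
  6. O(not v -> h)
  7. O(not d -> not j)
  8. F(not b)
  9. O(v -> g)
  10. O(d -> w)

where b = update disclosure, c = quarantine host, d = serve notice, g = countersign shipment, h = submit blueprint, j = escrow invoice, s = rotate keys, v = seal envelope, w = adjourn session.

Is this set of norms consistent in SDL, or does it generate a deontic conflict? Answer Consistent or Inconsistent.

Premise 8 is F(not b), i.e. O(b).
From O(b) and premise 2, O(b -> not s), we obtain O(not s).
Premise 3, O(c -> s), contraposes to O(not s -> not c); with O(not s) we get O(not c).
Applying K to premise 1 (O(not c -> v)) and O(not c) yields O(v).
Premise 9 is O(v -> g); since O(v), deontic closure gives O(g).
Applying K to premise 4 (O(g -> not d)) and O(g) yields O(not d).
Applying K to premise 7 (O(not d -> not j)) and O(not d) yields O(not j).
However, F(not j) at premise 5 amounts to O(j).
We now have both O(not j) and O(j) — j is simultaneously obligatory and forbidden, violating the D-axiom.

Inconsistent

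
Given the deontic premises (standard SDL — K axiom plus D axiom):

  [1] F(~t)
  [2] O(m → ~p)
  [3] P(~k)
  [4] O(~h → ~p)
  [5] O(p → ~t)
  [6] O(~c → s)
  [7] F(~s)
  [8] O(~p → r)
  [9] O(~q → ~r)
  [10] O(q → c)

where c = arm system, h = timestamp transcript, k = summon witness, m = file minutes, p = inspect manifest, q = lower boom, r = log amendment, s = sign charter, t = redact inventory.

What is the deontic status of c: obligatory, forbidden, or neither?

F(~t) at premise 1 means O(t).
The contrapositive of premise 5 (O(p → ~t)) is O(t → ~p), and O(t) is already established, so O(~p).
Applying K to premise 8 (O(~p → r)) and O(~p) yields O(r).
Premise 9, O(~q → ~r), contraposes to O(r → q); with O(r) we get O(q).
Applying K to premise 10 (O(q → c)) and O(q) yields O(c).
Premises 2, 3, 4, 6, 7 do not contribute to this derivation.
Hence c is obligatory.

Obligatory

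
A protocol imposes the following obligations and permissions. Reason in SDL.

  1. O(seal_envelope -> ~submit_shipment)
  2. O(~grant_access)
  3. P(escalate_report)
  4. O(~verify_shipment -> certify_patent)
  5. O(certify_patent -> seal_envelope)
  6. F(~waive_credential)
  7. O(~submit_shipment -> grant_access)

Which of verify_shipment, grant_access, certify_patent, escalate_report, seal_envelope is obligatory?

From premise 2 we have O(~grant_access).
The contrapositive of premise 7 (O(~submit_shipment -> grant_access)) is O(~grant_access -> submit_shipment), and O(~grant_access) is already established, so O(submit_shipment).
Premise 1, O(seal_envelope -> ~submit_shipment), contraposes to O(submit_shipment -> ~seal_envelope); with O(submit_shipment) we get O(~seal_envelope).
The contrapositive of premise 5 (O(certify_patent -> seal_envelope)) is O(~seal_envelope -> ~certify_patent), and O(~seal_envelope) is already established, so O(~certify_patent).
Premise 4 is O(~verify_shipment -> certify_patent); contrapositively O(~certify_patent -> verify_shipment). Since O(~certify_patent) holds, K gives O(verify_shipment).
So O(verify_shipment) holds — verify_shipment is obligatory. None of the other listed options is made obligatory by any chain of premises.

verify_shipment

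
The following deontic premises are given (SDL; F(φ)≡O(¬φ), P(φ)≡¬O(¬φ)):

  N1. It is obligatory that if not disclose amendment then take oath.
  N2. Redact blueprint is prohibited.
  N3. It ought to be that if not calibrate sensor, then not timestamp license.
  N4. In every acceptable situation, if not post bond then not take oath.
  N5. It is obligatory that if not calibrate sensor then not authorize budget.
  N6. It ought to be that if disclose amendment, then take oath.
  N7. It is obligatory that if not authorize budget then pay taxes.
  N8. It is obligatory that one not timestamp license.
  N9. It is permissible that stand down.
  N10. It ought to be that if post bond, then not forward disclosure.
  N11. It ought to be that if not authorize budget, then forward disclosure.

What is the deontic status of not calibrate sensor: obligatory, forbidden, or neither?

Forbidden

Premises 1 and 6 are O(¬disclose_amendment → take_oath) and O(disclose_amendment → take_oath); every ideal world satisfies ¬disclose_amendment or disclose_amendment, so in either case take_oath holds — hence O(take_oath).
Premise 4, O(¬post_bond → ¬take_oath), contraposes to O(take_oath → post_bond); with O(take_oath) we get O(post_bond).
With premise 10, O(post_bond → ¬forward_disclosure), the K-axiom yields O(¬forward_disclosure).
The contrapositive of premise 11 (O(¬authorize_budget → forward_disclosure)) is O(¬forward_disclosure → authorize_budget), and O(¬forward_disclosure) is already established, so O(authorize_budget).
The contrapositive of premise 5 (O(¬calibrate_sensor → ¬authorize_budget)) is O(authorize_budget → calibrate_sensor), and O(authorize_budget) is already established, so O(calibrate_sensor).
Premises 2, 3, 7, 8, 9 do not contribute to this derivation.
Thus O(calibrate_sensor), which is F(¬calibrate_sensor): ¬calibrate_sensor is forbidden.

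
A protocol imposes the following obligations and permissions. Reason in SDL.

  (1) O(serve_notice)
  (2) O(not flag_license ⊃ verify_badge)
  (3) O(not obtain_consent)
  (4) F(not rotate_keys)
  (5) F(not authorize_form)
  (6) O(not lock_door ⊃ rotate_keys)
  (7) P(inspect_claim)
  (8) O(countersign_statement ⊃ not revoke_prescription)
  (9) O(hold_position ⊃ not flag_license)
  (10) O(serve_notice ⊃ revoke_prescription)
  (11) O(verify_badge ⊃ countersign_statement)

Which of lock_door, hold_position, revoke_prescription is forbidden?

hold_position

From premise 1 we have O(serve_notice).
From O(serve_notice) and premise 10, O(serve_notice ⊃ revoke_prescription), we obtain O(revoke_prescription).
Premise 8, O(countersign_statement ⊃ not revoke_prescription), contraposes to O(revoke_prescription ⊃ not countersign_statement); with O(revoke_prescription) we get O(not countersign_statement).
The contrapositive of premise 11 (O(verify_badge ⊃ countersign_statement)) is O(not countersign_statement ⊃ not verify_badge), and O(not countersign_statement) is already established, so O(not verify_badge).
Premise 2, O(not flag_license ⊃ verify_badge), contraposes to O(not verify_badge ⊃ flag_license); with O(not verify_badge) we get O(flag_license).
The contrapositive of premise 9 (O(hold_position ⊃ not flag_license)) is O(flag_license ⊃ not hold_position), and O(flag_license) is already established, so O(not hold_position).
So O(not hold_position) holds, i.e. hold_position is forbidden. None of the other listed options is forbidden under the premises.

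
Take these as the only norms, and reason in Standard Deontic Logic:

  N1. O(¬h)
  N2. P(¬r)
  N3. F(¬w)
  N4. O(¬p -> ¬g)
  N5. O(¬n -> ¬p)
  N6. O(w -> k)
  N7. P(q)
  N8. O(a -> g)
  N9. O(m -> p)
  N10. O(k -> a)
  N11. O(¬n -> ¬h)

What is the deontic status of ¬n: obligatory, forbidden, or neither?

Forbidden

Premise 3 is F(¬w), i.e. O(w).
With premise 6, O(w -> k), the K-axiom yields O(k).
Premise 10 is O(k -> a); since O(k), deontic closure gives O(a).
With premise 8, O(a -> g), the K-axiom yields O(g).
Premise 4, O(¬p -> ¬g), contraposes to O(g -> p); with O(g) we get O(p).
The contrapositive of premise 5 (O(¬n -> ¬p)) is O(p -> n), and O(p) is already established, so O(n).
Premises 1, 2, 7, 9, 11 do not contribute to this derivation.
Thus O(n), which is F(¬n): ¬n is forbidden.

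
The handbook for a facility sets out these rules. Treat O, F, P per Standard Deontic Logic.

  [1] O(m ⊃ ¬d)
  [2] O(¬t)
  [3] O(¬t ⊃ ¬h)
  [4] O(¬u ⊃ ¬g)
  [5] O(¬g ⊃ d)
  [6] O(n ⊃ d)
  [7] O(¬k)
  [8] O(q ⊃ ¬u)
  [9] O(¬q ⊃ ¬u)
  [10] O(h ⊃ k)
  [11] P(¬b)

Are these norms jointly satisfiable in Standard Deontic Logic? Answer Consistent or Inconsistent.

Premise 10 is O(h ⊃ k), but O(h) is not derivable from the premises, so it does not yield O(k).
So O(k) is not derivable, and the apparent clash with O(¬k) does not arise.
A world satisfying every obligation exists (e.g. b=false, d=true, g=false, h=false, k=false, m=false, n=false, q=false, t=false, u=false); no atom is both obligatory and forbidden, so the set is consistent.

Consistent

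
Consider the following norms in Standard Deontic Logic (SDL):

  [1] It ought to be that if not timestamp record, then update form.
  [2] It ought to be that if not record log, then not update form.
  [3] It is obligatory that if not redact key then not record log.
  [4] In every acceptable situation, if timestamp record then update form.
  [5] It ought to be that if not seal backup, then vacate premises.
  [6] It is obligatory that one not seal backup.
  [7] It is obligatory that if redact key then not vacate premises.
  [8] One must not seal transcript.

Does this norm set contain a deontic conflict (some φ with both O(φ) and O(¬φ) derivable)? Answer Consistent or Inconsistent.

By case analysis on timestamp_record: premise 4 gives O(timestamp_record → update_form) and premise 1 gives O(¬timestamp_record → update_form), so O(update_form) either way.
Premise 2 is O(¬record_log → ¬update_form); contrapositively O(update_form → record_log). Since O(update_form) holds, K gives O(record_log).
The contrapositive of premise 3 (O(¬redact_key → ¬record_log)) is O(record_log → redact_key), and O(record_log) is already established, so O(redact_key).
Applying K to premise 7 (O(redact_key → ¬vacate_premises)) and O(redact_key) yields O(¬vacate_premises).
Premise 5 is O(¬seal_backup → vacate_premises); contrapositively O(¬vacate_premises → seal_backup). Since O(¬vacate_premises) holds, K gives O(seal_backup).
However, premise 6 gives O(¬seal_backup).
We now have both O(seal_backup) and O(¬seal_backup) — seal_backup is simultaneously obligatory and forbidden, violating the D-axiom.

Inconsistent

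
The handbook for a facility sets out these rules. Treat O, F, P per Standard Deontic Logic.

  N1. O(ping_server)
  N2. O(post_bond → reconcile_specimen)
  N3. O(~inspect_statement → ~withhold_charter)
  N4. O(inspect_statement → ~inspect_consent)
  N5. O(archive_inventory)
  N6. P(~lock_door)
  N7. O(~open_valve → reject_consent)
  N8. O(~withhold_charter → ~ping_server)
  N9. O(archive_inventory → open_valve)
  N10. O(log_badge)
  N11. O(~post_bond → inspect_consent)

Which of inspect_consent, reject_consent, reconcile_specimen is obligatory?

reconcile_specimen

Premise 1 states O(ping_server) outright.
Premise 8, O(~withhold_charter → ~ping_server), contraposes to O(ping_server → withhold_charter); with O(ping_server) we get O(withhold_charter).
Premise 3 is O(~inspect_statement → ~withhold_charter); contrapositively O(withhold_charter → inspect_statement). Since O(withhold_charter) holds, K gives O(inspect_statement).
Applying K to premise 4 (O(inspect_statement → ~inspect_consent)) and O(inspect_statement) yields O(~inspect_consent).
Premise 11 is O(~post_bond → inspect_consent); contrapositively O(~inspect_consent → post_bond). Since O(~inspect_consent) holds, K gives O(post_bond).
With premise 2, O(post_bond → reconcile_specimen), the K-axiom yields O(reconcile_specimen).
So O(reconcile_specimen) holds — reconcile_specimen is obligatory. None of the other listed options is made obligatory by any chain of premises.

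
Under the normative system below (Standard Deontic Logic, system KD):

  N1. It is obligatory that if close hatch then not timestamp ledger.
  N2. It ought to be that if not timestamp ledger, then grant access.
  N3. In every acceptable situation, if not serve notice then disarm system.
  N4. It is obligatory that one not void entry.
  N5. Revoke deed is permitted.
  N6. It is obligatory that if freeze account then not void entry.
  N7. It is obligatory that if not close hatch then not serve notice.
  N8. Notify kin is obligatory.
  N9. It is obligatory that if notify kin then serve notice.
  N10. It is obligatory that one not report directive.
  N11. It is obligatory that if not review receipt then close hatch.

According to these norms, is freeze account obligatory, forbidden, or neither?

Neither

Premise 6 is O(freeze_account → ¬void_entry); even if O(¬void_entry) held, inferring O(freeze_account) would be affirming the consequent — invalid.
No premise or chain of K-axiom applications forces O(freeze_account), and none forces O(¬freeze_account). So freeze_account is neither obligatory nor forbidden under these norms.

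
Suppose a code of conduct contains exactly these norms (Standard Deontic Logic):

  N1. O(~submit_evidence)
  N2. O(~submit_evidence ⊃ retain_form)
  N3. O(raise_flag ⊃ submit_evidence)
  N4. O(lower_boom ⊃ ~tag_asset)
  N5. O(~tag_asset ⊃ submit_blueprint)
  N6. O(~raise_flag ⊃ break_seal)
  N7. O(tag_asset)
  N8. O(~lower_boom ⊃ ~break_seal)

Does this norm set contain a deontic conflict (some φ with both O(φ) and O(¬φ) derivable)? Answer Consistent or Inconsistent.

Inconsistent

Premise 7 gives O(tag_asset).
The contrapositive of premise 4 (O(lower_boom ⊃ ~tag_asset)) is O(tag_asset ⊃ ~lower_boom), and O(tag_asset) is already established, so O(~lower_boom).
Premise 8 is O(~lower_boom ⊃ ~break_seal); since O(~lower_boom), deontic closure gives O(~break_seal).
The contrapositive of premise 6 (O(~raise_flag ⊃ break_seal)) is O(~break_seal ⊃ raise_flag), and O(~break_seal) is already established, so O(raise_flag).
Applying K to premise 3 (O(raise_flag ⊃ submit_evidence)) and O(raise_flag) yields O(submit_evidence).
Yet premise 1 states O(~submit_evidence).
We now have both O(submit_evidence) and O(~submit_evidence) — submit_evidence is simultaneously obligatory and forbidden, violating the D-axiom.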